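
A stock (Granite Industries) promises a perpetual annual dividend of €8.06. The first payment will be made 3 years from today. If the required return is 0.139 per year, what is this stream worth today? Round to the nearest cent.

Value at end of year 2: C / r = €8.06 / 0.139 = €57.9856
Discount to today: PV = €57.9856 / (1 + 0.139)^2 = €57.9856 / 1.297321 = €44.70

€44.70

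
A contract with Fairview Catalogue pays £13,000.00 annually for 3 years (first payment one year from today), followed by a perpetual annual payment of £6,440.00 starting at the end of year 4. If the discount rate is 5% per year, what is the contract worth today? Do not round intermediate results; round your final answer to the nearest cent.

£146664.51

PV of 3-year annuity: £13,000.00 × [1 − (1+0.05)^−3] / 0.05 = 35402.22438
Perpetuity value at year 3: £6,440.00 / 0.05 = 128800.00000
PV of perpetuity: 128800.00000 / (1+0.05)^3 = 111262.28269
Total PV = 35402.22438 + 111262.28269 = 146664.50707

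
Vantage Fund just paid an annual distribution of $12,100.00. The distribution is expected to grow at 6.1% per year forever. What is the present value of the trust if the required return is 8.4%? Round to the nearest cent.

$558178.26

D₁ = D₀ × (1 + g) = $12,100.00 × 1.061 = $12,838.1000
Growing perpetuity: P = D₁ / (r − g) = $12,838.1000 / (0.084 − 0.061) = $558,178.26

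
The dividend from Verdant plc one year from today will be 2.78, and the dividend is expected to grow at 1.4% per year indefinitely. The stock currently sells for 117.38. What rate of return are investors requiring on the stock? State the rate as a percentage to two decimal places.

P = D₁/(r − g) ⇒ r = D₁/P + g = 2.7800/117.38 + 0.014 = 0.023684 + 0.014 = 0.037684

3.77%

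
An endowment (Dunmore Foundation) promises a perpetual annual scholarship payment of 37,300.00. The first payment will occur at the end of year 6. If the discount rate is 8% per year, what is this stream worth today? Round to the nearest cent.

317321.92

Value at end of year 5: C / r = 37,300.00 / 0.08 = 466,250.0000
Discount to today: PV = 466,250.0000 / (1 + 0.08)^5 = 466,250.0000 / 1.469328 = 317,321.92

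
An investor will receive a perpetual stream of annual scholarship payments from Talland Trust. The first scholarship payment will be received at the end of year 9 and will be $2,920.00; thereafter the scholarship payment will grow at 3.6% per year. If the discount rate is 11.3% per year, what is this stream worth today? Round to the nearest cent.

Value at end of year 8: C₁ / (r − g) = $2,920.00 / (0.113 − 0.036) = $37,922.0779
Discount to today: PV = $37,922.0779 / (1 + 0.113)^8 = $37,922.0779 / 2.354840 = $16,103.89

$16103.89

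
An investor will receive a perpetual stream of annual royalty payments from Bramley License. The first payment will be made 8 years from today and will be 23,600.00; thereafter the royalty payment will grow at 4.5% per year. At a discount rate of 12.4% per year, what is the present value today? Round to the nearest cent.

131801.62

Value at end of year 7: C₁ / (r − g) = 23,600.00 / (0.124 − 0.045) = 298,734.1772
Discount to today: PV = 298,734.1772 / (1 + 0.124)^7 = 298,734.1772 / 2.266544 = 131,801.62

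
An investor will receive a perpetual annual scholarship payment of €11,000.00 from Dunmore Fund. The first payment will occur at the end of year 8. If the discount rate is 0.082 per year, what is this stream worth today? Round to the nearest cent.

Value at end of year 7: C / r = €11,000.00 / 0.082 = €134,146.3415
Discount to today: PV = €134,146.3415 / (1 + 0.082)^7 = €134,146.3415 / 1.736164 = €77,265.92

€77265.92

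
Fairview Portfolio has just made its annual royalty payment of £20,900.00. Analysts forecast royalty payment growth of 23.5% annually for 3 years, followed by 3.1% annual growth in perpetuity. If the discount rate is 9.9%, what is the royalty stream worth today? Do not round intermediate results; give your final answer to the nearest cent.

D_1 = 25811.50000
D_2 = 31877.20250
D_3 = 39368.34509
Terminal value at year 3: TV = D_3×(1+g_2)/(r−g_2) = 40588.76379/0.068 = 596893.58508
P_0 = D_1/(1+r)^1 + D_2/(1+r)^2 + D_3/(1+r)^3 + TV/(1+r)^3
    = 23486.35123 + 26392.76048 + 29658.83457 + 449680.27120 = 529218.21748

£529218.22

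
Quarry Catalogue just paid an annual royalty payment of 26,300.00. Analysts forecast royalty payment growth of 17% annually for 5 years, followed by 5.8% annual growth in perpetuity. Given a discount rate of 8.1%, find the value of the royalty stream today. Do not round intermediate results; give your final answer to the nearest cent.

1964633.35

D_1 = 30771.00000
D_2 = 36002.07000
D_3 = 42122.42190
D_4 = 49283.23362
D_5 = 57661.38334
Terminal value at year 5: TV = D_5×(1+g_2)/(r−g_2) = 61005.74357/0.023 = 2652423.63359
P_0 = D_1/(1+r)^1 + D_2/(1+r)^2 + D_3/(1+r)^3 + D_4/(1+r)^4 + D_5/(1+r)^5 + TV/(1+r)^5
    = 28465.30990 + 30808.89230 + 33345.42460 + 36090.79259 + 39062.18994 + 1796860.73727 = 1964633.34660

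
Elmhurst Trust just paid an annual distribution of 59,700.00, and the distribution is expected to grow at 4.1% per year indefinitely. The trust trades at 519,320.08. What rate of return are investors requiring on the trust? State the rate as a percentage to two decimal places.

16.07%

D₁ = 59,700.00 × 1.041 = 62,147.7000
P = D₁/(r − g) ⇒ r = D₁/P + g = 62,147.7000/519,320.08 + 0.041 = 0.119671 + 0.041 = 0.160671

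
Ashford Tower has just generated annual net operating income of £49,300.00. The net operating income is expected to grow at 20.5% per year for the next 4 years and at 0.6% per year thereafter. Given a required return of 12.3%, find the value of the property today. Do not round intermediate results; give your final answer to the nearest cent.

D_1 = 59406.50000
D_2 = 71584.83250
D_3 = 86259.72316
D_4 = 103942.96641
Terminal value at year 4: TV = D_4×(1+g_2)/(r−g_2) = 104566.62421/0.117 = 893731.83085
P_0 = D_1/(1+r)^1 + D_2/(1+r)^2 + D_3/(1+r)^3 + D_4/(1+r)^4 + TV/(1+r)^4
    = 52899.82191 + 56762.49813 + 60907.22194 + 65354.58811 + 561937.74046 = 797861.87054

£797861.87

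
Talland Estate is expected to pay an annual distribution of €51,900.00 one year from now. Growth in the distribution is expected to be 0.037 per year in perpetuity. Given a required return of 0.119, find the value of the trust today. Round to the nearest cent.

Growing perpetuity: P = D₁ / (r − g) = €51,900.0000 / (0.119 − 0.037) = €632,926.83

€632926.83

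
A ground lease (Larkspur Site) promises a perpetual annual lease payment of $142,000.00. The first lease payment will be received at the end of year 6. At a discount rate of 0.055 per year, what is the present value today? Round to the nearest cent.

Value at end of year 5: C / r = $142,000.00 / 0.055 = $2,581,818.1818
Discount to today: PV = $2,581,818.1818 / (1 + 0.055)^5 = $2,581,818.1818 / 1.306960 = $1,975,437.79

$1975437.79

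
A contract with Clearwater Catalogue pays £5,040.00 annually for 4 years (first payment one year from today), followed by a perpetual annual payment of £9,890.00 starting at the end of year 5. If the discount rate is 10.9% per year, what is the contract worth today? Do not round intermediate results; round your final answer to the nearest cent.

PV of 4-year annuity: £5,040.00 × [1 − (1+0.109)^−4] / 0.109 = 15669.76988
Perpetuity value at year 4: £9,890.00 / 0.109 = 90733.94495
PV of perpetuity: 90733.94495 / (1+0.109)^4 = 59985.13064
Total PV = 15669.76988 + 59985.13064 = 75654.90053

£75654.90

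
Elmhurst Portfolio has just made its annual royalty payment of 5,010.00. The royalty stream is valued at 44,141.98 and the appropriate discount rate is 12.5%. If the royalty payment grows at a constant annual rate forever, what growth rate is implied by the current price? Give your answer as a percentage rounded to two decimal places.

P = D₀(1+g)/(r−g) ⇒ P(r−g) = D₀(1+g) ⇒ g(P+D₀) = P·r − D₀
g = (P·r − D₀)/(P + D₀) = (44,141.98×0.125 − 5,010.00) / (44,141.98 + 5,010.00) = 0.010330

1.03%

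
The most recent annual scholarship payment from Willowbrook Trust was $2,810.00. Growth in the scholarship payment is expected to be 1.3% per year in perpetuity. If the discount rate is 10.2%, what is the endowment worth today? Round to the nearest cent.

$31983.48

D₁ = D₀ × (1 + g) = $2,810.00 × 1.013 = $2,846.5300
Growing perpetuity: P = D₁ / (r − g) = $2,846.5300 / (0.102 − 0.013) = $31,983.48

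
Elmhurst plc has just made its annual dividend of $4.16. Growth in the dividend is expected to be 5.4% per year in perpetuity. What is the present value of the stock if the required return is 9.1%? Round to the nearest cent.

$118.50

D₁ = D₀ × (1 + g) = $4.16 × 1.054 = $4.3846
Growing perpetuity: P = D₁ / (r − g) = $4.3846 / (0.091 − 0.054) = $118.50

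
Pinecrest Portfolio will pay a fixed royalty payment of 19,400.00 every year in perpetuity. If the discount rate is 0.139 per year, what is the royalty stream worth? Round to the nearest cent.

139568.35

Level perpetuity: PV = C / r = 19,400.00 / 0.139 = 139,568.35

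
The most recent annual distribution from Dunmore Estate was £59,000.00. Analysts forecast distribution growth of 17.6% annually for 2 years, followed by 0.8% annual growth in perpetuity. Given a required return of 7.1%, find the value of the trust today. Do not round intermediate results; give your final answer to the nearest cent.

£1274091.50

D_1 = 69384.00000
D_2 = 81595.58400
Terminal value at year 2: TV = D_2×(1+g_2)/(r−g_2) = 82248.34867/0.063 = 1305529.34400
P_0 = D_1/(1+r)^1 + D_2/(1+r)^2 + TV/(1+r)^2
    = 64784.31373 + 71135.71703 + 1138171.47251 = 1274091.50327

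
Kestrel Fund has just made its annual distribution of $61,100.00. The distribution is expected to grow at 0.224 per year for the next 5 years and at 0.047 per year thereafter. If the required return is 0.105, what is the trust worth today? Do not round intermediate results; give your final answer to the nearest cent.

$2258880.01

D_1 = 74786.40000
D_2 = 91538.55360
D_3 = 112043.18961
D_4 = 137140.86408
D_5 = 167860.41763
Terminal value at year 5: TV = D_5×(1+g_2)/(r−g_2) = 175749.85726/0.058 = 3030169.95277
P_0 = D_1/(1+r)^1 + D_2/(1+r)^2 + D_3/(1+r)^3 + D_4/(1+r)^4 + D_5/(1+r)^5 + TV/(1+r)^5
    = 67680.00000 + 74968.61538 + 83042.15858 + 91985.16027 + 101891.25446 + 1839312.81751 = 2258880.00621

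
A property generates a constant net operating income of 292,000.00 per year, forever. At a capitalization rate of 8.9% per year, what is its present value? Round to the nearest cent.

3280898.88

Level perpetuity: PV = C / r = 292,000.00 / 0.089 = 3,280,898.88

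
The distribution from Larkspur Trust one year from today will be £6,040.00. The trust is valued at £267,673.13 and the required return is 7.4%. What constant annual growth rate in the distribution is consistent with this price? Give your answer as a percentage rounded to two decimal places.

5.14%

P = D₁/(r−g) ⇒ g = r − D₁/P = 0.074 − £6,040.00/£267,673.13 = 0.051435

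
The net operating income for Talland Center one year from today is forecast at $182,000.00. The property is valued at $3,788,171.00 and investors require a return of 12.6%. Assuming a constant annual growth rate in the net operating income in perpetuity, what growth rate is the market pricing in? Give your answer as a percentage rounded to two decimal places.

7.80%

P = D₁/(r−g) ⇒ g = r − D₁/P = 0.126 − $182,000.00/$3,788,171.00 = 0.077956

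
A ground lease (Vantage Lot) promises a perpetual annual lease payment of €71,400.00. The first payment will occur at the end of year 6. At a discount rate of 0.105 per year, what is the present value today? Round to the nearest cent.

€412759.92

Value at end of year 5: C / r = €71,400.00 / 0.105 = €680,000.0000
Discount to today: PV = €680,000.0000 / (1 + 0.105)^5 = €680,000.0000 / 1.647447 = €412,759.92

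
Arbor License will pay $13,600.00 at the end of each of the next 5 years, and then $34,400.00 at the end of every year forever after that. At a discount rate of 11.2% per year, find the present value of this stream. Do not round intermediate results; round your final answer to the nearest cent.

PV of 5-year annuity: $13,600.00 × [1 − (1+0.112)^−5] / 0.112 = 50012.33665
Perpetuity value at year 5: $34,400.00 / 0.112 = 307142.85714
PV of perpetuity: 307142.85714 / (1+0.112)^5 = 180641.06443
Total PV = 50012.33665 + 180641.06443 = 230653.40108

$230653.40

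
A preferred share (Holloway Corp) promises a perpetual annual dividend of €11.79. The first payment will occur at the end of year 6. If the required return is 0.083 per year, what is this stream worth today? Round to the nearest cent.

Value at end of year 5: C / r = €11.79 / 0.083 = €142.0482
Discount to today: PV = €142.0482 / (1 + 0.083)^5 = €142.0482 / 1.489849 = €95.34

€95.34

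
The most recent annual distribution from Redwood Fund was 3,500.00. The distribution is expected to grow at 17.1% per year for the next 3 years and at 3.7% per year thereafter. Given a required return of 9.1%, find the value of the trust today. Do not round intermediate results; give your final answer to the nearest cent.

D_1 = 4098.50000
D_2 = 4799.34350
D_3 = 5620.03124
Terminal value at year 3: TV = D_3×(1+g_2)/(r−g_2) = 5827.97239/0.054 = 107925.41471
P_0 = D_1/(1+r)^1 + D_2/(1+r)^2 + D_3/(1+r)^3 + TV/(1+r)^3
    = 3756.64528 + 4032.10964 + 4327.77305 + 83109.27129 = 95225.79926

95225.80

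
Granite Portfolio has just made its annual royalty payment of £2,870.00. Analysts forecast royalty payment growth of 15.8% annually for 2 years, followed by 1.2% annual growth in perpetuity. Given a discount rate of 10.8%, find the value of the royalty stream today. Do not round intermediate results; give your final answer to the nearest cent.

D_1 = 3323.46000
D_2 = 3848.56668
Terminal value at year 2: TV = D_2×(1+g_2)/(r−g_2) = 3894.74948/0.096 = 40570.30709
P_0 = D_1/(1+r)^1 + D_2/(1+r)^2 + TV/(1+r)^2
    = 2999.51264 + 3134.86970 + 33046.75146 = 39181.13380

£39181.13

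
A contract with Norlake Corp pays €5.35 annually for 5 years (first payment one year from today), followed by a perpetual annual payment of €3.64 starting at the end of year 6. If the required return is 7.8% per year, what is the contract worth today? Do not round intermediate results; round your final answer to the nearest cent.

PV of 5-year annuity: €5.35 × [1 − (1+0.078)^−5] / 0.078 = 21.47407
Perpetuity value at year 5: €3.64 / 0.078 = 46.66667
PV of perpetuity: 46.66667 / (1+0.078)^5 = 32.05627
Total PV = 21.47407 + 32.05627 = 53.53034

€53.53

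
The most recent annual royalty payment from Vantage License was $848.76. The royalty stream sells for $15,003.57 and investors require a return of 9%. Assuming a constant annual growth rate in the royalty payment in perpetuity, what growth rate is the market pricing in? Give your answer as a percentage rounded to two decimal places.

P = D₀(1+g)/(r−g) ⇒ P(r−g) = D₀(1+g) ⇒ g(P+D₀) = P·r − D₀
g = (P·r − D₀)/(P + D₀) = ($15,003.57×0.09 − $848.76) / ($15,003.57 + $848.76) = 0.031640

3.16%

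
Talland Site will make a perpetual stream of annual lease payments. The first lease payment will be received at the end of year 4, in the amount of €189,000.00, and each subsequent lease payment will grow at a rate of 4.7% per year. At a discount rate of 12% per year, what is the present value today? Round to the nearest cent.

Value at end of year 3: C₁ / (r − g) = €189,000.00 / (0.12 − 0.047) = €2,589,041.0959
Discount to today: PV = €2,589,041.0959 / (1 + 0.12)^3 = €2,589,041.0959 / 1.404928 = €1,842,828.31

€1842828.31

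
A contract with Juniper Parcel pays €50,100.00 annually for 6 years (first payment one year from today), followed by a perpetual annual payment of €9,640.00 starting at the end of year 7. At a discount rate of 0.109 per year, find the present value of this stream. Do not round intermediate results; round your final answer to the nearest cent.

PV of 6-year annuity: €50,100.00 × [1 − (1+0.109)^−6] / 0.109 = 212561.92624
Perpetuity value at year 6: €9,640.00 / 0.109 = 88440.36697
PV of perpetuity: 88440.36697 / (1+0.109)^6 = 47540.22787
Total PV = 212561.92624 + 47540.22787 = 260102.15411

€260102.15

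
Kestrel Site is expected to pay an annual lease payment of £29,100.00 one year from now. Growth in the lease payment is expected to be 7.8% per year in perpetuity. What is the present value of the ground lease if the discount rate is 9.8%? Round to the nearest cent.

Growing perpetuity: P = D₁ / (r − g) = £29,100.0000 / (0.098 − 0.078) = £1,455,000.00

£1455000.00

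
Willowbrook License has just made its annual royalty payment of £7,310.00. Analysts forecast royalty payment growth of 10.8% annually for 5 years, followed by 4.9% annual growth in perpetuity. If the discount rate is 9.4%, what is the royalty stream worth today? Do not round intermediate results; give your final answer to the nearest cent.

D_1 = 8099.48000
D_2 = 8974.22384
D_3 = 9943.44001
D_4 = 11017.33154
D_5 = 12207.20334
Terminal value at year 5: TV = D_5×(1+g_2)/(r−g_2) = 12805.35631/0.045 = 284563.47347
P_0 = D_1/(1+r)^1 + D_2/(1+r)^2 + D_3/(1+r)^3 + D_4/(1+r)^4 + D_5/(1+r)^5 + TV/(1+r)^5
    = 7403.54662 + 7498.29036 + 7594.24654 + 7691.43068 + 7789.85850 + 181590.25703 = 219567.62973

£219567.63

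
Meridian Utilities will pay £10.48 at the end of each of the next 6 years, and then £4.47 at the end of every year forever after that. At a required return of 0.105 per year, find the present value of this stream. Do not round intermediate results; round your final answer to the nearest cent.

PV of 6-year annuity: £10.48 × [1 − (1+0.105)^−6] / 0.105 = 44.98204
Perpetuity value at year 6: £4.47 / 0.105 = 42.57143
PV of perpetuity: 42.57143 / (1+0.105)^6 = 23.38539
Total PV = 44.98204 + 23.38539 = 68.36743

£68.37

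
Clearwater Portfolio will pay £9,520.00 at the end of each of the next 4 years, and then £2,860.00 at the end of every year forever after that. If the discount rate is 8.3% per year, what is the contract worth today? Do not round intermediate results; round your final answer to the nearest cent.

PV of 4-year annuity: £9,520.00 × [1 − (1+0.083)^−4] / 0.083 = 31322.03231
Perpetuity value at year 4: £2,860.00 / 0.083 = 34457.83133
PV of perpetuity: 34457.83133 / (1+0.083)^4 = 25048.06112
Total PV = 31322.03231 + 25048.06112 = 56370.09342

£56370.09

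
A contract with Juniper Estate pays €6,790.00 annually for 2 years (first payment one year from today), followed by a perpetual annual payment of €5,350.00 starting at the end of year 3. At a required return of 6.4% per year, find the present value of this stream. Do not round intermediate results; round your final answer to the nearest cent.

PV of 2-year annuity: €6,790.00 × [1 − (1+0.064)^−2] / 0.064 = 12379.30352
Perpetuity value at year 2: €5,350.00 / 0.064 = 83593.75000
PV of perpetuity: 83593.75000 / (1+0.064)^2 = 73839.80687
Total PV = 12379.30352 + 73839.80687 = 86219.11039

€86219.11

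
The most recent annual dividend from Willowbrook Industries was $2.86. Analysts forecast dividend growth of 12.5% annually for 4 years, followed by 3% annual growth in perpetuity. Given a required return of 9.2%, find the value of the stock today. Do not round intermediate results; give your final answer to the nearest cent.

D_1 = 3.21750
D_2 = 3.61969
D_3 = 4.07215
D_4 = 4.58117
Terminal value at year 4: TV = D_4×(1+g_2)/(r−g_2) = 4.71860/0.062 = 76.10648
P_0 = D_1/(1+r)^1 + D_2/(1+r)^2 + D_3/(1+r)^3 + D_4/(1+r)^4 + TV/(1+r)^4
    = 2.94643 + 3.03547 + 3.12720 + 3.22170 + 53.52185 = 65.85265

$65.85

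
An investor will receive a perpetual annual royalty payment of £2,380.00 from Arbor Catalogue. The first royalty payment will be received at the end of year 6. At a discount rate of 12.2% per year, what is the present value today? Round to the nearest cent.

£10971.17

Value at end of year 5: C / r = £2,380.00 / 0.122 = £19,508.1967
Discount to today: PV = £19,508.1967 / (1 + 0.122)^5 = £19,508.1967 / 1.778133 = £10,971.17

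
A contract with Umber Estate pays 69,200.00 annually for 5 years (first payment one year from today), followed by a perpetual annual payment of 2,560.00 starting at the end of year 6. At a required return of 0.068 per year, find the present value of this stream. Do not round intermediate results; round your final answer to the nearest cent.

PV of 5-year annuity: 69,200.00 × [1 − (1+0.068)^−5] / 0.068 = 285259.56742
Perpetuity value at year 5: 2,560.00 / 0.068 = 37647.05882
PV of perpetuity: 37647.05882 / (1+0.068)^5 = 27094.10373
Total PV = 285259.56742 + 27094.10373 = 312353.67115

312353.67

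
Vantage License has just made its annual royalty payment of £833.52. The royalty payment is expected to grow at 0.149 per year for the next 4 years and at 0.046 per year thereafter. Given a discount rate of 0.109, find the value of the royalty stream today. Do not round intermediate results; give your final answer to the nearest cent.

£19592.10

D_1 = 957.71448
D_2 = 1100.41394
D_3 = 1264.37561
D_4 = 1452.76758
Terminal value at year 4: TV = D_4×(1+g_2)/(r−g_2) = 1519.59489/0.063 = 24120.55380
P_0 = D_1/(1+r)^1 + D_2/(1+r)^2 + D_3/(1+r)^3 + D_4/(1+r)^4 + TV/(1+r)^4
    = 863.58384 + 894.73204 + 927.00371 + 960.43937 + 15946.34259 = 19592.10156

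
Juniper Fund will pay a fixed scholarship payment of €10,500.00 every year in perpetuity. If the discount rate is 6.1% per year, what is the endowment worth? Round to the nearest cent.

Level perpetuity: PV = C / r = €10,500.00 / 0.061 = €172,131.15

€172131.15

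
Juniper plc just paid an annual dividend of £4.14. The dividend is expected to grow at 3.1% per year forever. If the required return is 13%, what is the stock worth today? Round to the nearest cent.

D₁ = D₀ × (1 + g) = £4.14 × 1.031 = £4.2683
Growing perpetuity: P = D₁ / (r − g) = £4.2683 / (0.13 − 0.031) = £43.11

£43.11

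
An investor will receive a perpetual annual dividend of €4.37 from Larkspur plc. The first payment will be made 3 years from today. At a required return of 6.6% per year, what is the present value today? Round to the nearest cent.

Value at end of year 2: C / r = €4.37 / 0.066 = €66.2121
Discount to today: PV = €66.2121 / (1 + 0.066)^2 = €66.2121 / 1.136356 = €58.27

€58.27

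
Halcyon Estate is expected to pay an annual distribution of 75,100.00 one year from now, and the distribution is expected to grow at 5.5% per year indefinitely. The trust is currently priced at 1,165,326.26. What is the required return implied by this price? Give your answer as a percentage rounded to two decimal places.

P = D₁/(r − g) ⇒ r = D₁/P + g = 75,100.0000/1,165,326.26 + 0.055 = 0.064445 + 0.055 = 0.119445

11.94%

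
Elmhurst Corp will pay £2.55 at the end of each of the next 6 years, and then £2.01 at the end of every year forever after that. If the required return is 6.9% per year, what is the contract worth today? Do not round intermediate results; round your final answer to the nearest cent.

PV of 6-year annuity: £2.55 × [1 − (1+0.069)^−6] / 0.069 = 12.19229
Perpetuity value at year 6: £2.01 / 0.069 = 29.13043
PV of perpetuity: 29.13043 / (1+0.069)^6 = 19.52004
Total PV = 12.19229 + 19.52004 = 31.71233

£31.71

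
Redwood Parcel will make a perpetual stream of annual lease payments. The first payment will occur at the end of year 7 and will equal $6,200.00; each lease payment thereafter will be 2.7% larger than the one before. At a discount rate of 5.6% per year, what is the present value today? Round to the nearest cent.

$154173.66

Value at end of year 6: C₁ / (r − g) = $6,200.00 / (0.056 − 0.027) = $213,793.1034
Discount to today: PV = $213,793.1034 / (1 + 0.056)^6 = $213,793.1034 / 1.386703 = $154,173.66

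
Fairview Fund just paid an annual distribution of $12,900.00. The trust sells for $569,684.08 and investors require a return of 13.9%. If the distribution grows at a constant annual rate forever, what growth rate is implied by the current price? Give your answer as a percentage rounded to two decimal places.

P = D₀(1+g)/(r−g) ⇒ P(r−g) = D₀(1+g) ⇒ g(P+D₀) = P·r − D₀
g = (P·r − D₀)/(P + D₀) = ($569,684.08×0.139 − $12,900.00) / ($569,684.08 + $12,900.00) = 0.113779

11.38%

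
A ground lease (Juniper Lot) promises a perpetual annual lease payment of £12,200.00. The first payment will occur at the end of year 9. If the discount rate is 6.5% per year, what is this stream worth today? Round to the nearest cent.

£113409.55

Value at end of year 8: C / r = £12,200.00 / 0.065 = £187,692.3077
Discount to today: PV = £187,692.3077 / (1 + 0.065)^8 = £187,692.3077 / 1.654996 = £113,409.55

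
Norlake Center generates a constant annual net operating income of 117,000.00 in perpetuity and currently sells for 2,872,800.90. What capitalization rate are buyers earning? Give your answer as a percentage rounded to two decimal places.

4.07%

P = C/r ⇒ r = C/P = 117,000.00/2,872,800.90 = 0.040727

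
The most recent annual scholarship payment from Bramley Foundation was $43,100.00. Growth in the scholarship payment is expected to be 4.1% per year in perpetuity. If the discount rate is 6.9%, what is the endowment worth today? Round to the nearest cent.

D₁ = D₀ × (1 + g) = $43,100.00 × 1.041 = $44,867.1000
Growing perpetuity: P = D₁ / (r − g) = $44,867.1000 / (0.069 − 0.041) = $1,602,396.43

$1602396.43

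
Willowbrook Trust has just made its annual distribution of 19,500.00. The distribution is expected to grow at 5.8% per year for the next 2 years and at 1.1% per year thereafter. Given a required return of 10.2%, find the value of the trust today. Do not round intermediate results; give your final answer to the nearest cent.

D_1 = 20631.00000
D_2 = 21827.59800
Terminal value at year 2: TV = D_2×(1+g_2)/(r−g_2) = 22067.70158/0.091 = 242502.21514
P_0 = D_1/(1+r)^1 + D_2/(1+r)^2 + TV/(1+r)^2
    = 18721.41561 + 17973.91807 + 199688.25460 = 236383.58828

236383.59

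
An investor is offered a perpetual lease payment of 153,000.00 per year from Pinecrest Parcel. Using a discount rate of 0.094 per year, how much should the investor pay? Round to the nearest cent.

1627659.57

Level perpetuity: PV = C / r = 153,000.00 / 0.094 = 1,627,659.57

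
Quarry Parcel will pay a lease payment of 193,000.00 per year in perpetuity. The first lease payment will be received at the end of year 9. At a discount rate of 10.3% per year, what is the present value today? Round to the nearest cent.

855295.10

Value at end of year 8: C / r = 193,000.00 / 0.103 = 1,873,786.4078
Discount to today: PV = 1,873,786.4078 / (1 + 0.103)^8 = 1,873,786.4078 / 2.190807 = 855,295.10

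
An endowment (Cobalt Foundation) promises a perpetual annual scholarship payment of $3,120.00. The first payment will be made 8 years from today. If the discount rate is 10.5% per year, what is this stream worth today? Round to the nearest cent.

$14771.66

Value at end of year 7: C / r = $3,120.00 / 0.105 = $29,714.2857
Discount to today: PV = $29,714.2857 / (1 + 0.105)^7 = $29,714.2857 / 2.011574 = $14,771.66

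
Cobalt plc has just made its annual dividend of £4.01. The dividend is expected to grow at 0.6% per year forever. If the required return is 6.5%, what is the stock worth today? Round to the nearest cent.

D₁ = D₀ × (1 + g) = £4.01 × 1.006 = £4.0341
Growing perpetuity: P = D₁ / (r − g) = £4.0341 / (0.065 − 0.006) = £68.37

£68.37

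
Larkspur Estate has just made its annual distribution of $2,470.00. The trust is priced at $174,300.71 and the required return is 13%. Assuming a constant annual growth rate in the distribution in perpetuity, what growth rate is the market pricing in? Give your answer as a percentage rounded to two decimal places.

11.42%

P = D₀(1+g)/(r−g) ⇒ P(r−g) = D₀(1+g) ⇒ g(P+D₀) = P·r − D₀
g = (P·r − D₀)/(P + D₀) = ($174,300.71×0.13 − $2,470.00) / ($174,300.71 + $2,470.00) = 0.114211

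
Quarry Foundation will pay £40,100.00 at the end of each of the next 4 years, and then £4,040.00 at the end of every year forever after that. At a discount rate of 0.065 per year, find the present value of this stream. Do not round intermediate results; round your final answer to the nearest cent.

PV of 4-year annuity: £40,100.00 × [1 − (1+0.065)^−4] / 0.065 = 137374.52392
Perpetuity value at year 4: £4,040.00 / 0.065 = 62153.84615
PV of perpetuity: 62153.84615 / (1+0.065)^4 = 48313.61980
Total PV = 137374.52392 + 48313.61980 = 185688.14373

£185688.14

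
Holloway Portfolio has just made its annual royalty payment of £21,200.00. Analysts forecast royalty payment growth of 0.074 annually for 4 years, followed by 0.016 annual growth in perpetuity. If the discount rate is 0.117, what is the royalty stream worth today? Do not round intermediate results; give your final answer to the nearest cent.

D_1 = 22768.80000
D_2 = 24453.69120
D_3 = 26263.26435
D_4 = 28206.74591
Terminal value at year 4: TV = D_4×(1+g_2)/(r−g_2) = 28658.05385/0.101 = 283743.10738
P_0 = D_1/(1+r)^1 + D_2/(1+r)^2 + D_3/(1+r)^3 + D_4/(1+r)^4 + TV/(1+r)^4
    = 20383.88541 + 19599.18794 + 18844.69816 + 18119.25320 + 182268.92329 = 259215.94799

£259215.95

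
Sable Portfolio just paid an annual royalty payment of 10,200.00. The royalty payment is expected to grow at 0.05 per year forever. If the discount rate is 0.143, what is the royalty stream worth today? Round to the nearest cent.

D₁ = D₀ × (1 + g) = 10,200.00 × 1.05 = 10,710.0000
Growing perpetuity: P = D₁ / (r − g) = 10,710.0000 / (0.143 − 0.05) = 115,161.29

115161.29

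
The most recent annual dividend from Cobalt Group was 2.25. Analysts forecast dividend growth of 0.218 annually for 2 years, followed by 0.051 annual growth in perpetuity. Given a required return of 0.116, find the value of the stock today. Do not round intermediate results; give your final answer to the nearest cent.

D_1 = 2.74050
D_2 = 3.33793
Terminal value at year 2: TV = D_2×(1+g_2)/(r−g_2) = 3.50816/0.065 = 53.97174
P_0 = D_1/(1+r)^1 + D_2/(1+r)^2 + TV/(1+r)^2
    = 2.45565 + 2.68009 + 43.33493 = 48.47066

48.47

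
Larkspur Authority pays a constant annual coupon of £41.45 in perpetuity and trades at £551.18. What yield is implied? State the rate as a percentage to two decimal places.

P = C/r ⇒ r = C/P = £41.45/£551.18 = 0.075202

7.52%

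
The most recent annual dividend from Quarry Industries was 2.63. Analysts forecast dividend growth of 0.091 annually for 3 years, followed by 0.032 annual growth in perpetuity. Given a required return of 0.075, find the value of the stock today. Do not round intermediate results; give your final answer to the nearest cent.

74.11

D_1 = 2.86933
D_2 = 3.13044
D_3 = 3.41531
Terminal value at year 3: TV = D_3×(1+g_2)/(r−g_2) = 3.52460/0.043 = 81.96742
P_0 = D_1/(1+r)^1 + D_2/(1+r)^2 + D_3/(1+r)^3 + TV/(1+r)^3
    = 2.66914 + 2.70887 + 2.74919 + 65.98054 = 74.10774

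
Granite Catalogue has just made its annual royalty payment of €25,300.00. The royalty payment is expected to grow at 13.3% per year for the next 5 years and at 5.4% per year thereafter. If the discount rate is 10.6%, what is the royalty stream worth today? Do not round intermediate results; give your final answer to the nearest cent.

€714609.35

D_1 = 28664.90000
D_2 = 32477.33170
D_3 = 36796.81682
D_4 = 41690.79345
D_5 = 47235.66898
Terminal value at year 5: TV = D_5×(1+g_2)/(r−g_2) = 49786.39511/0.052 = 957430.67513
P_0 = D_1/(1+r)^1 + D_2/(1+r)^2 + D_3/(1+r)^3 + D_4/(1+r)^4 + D_5/(1+r)^5 + TV/(1+r)^5
    = 25917.63110 + 26550.34000 + 27198.49477 + 27862.47249 + 28542.65944 + 578537.75087 = 714609.34868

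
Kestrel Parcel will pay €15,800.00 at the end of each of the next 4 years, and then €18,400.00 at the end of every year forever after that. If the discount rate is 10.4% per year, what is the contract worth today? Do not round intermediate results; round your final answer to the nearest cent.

€168752.29

PV of 4-year annuity: €15,800.00 × [1 − (1+0.104)^−4] / 0.104 = 49653.26575
Perpetuity value at year 4: €18,400.00 / 0.104 = 176923.07692
PV of perpetuity: 176923.07692 / (1+0.104)^4 = 119099.02061
Total PV = 49653.26575 + 119099.02061 = 168752.28636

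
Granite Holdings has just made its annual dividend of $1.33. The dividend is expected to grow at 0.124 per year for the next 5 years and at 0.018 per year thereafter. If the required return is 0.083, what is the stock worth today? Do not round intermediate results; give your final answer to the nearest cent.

D_1 = 1.49492
D_2 = 1.68029
D_3 = 1.88865
D_4 = 2.12284
D_5 = 2.38607
Terminal value at year 5: TV = D_5×(1+g_2)/(r−g_2) = 2.42902/0.065 = 37.36953
P_0 = D_1/(1+r)^1 + D_2/(1+r)^2 + D_3/(1+r)^3 + D_4/(1+r)^4 + D_5/(1+r)^5 + TV/(1+r)^5
    = 1.38035 + 1.43261 + 1.48684 + 1.54313 + 1.60155 + 25.08276 = 32.52725

$32.53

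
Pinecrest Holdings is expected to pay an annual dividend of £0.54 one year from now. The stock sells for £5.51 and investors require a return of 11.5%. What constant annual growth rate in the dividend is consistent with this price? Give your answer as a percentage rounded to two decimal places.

1.70%

P = D₁/(r−g) ⇒ g = r − D₁/P = 0.115 − £0.54/£5.51 = 0.016996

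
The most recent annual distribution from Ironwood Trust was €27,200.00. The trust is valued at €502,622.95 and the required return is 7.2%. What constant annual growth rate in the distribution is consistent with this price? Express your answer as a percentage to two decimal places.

P = D₀(1+g)/(r−g) ⇒ P(r−g) = D₀(1+g) ⇒ g(P+D₀) = P·r − D₀
g = (P·r − D₀)/(P + D₀) = (€502,622.95×0.072 − €27,200.00) / (€502,622.95 + €27,200.00) = 0.016966

1.70%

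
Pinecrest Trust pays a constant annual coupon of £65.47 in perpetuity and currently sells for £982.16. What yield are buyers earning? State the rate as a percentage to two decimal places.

P = C/r ⇒ r = C/P = £65.47/£982.16 = 0.066659

6.67%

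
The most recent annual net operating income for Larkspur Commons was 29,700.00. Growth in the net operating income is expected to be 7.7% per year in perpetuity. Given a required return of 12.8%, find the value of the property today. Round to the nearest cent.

D₁ = D₀ × (1 + g) = 29,700.00 × 1.077 = 31,986.9000
Growing perpetuity: P = D₁ / (r − g) = 31,986.9000 / (0.128 − 0.077) = 627,194.12

627194.12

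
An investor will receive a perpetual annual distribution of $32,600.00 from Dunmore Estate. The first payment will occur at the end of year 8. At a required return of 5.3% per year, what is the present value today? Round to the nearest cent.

$428492.41

Value at end of year 7: C / r = $32,600.00 / 0.053 = $615,094.3396
Discount to today: PV = $615,094.3396 / (1 + 0.053)^7 = $615,094.3396 / 1.435485 = $428,492.41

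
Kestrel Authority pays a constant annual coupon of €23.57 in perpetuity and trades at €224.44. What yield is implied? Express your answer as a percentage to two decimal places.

10.50%

P = C/r ⇒ r = C/P = €23.57/€224.44 = 0.105017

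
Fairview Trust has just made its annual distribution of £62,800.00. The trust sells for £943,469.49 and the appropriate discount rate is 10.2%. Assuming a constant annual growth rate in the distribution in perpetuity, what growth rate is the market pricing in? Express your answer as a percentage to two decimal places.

P = D₀(1+g)/(r−g) ⇒ P(r−g) = D₀(1+g) ⇒ g(P+D₀) = P·r − D₀
g = (P·r − D₀)/(P + D₀) = (£943,469.49×0.102 − £62,800.00) / (£943,469.49 + £62,800.00) = 0.033226

3.32%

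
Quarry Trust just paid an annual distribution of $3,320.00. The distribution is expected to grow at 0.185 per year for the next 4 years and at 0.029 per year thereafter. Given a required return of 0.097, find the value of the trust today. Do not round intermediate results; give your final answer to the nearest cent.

D_1 = 3934.20000
D_2 = 4662.02700
D_3 = 5524.50199
D_4 = 6546.53486
Terminal value at year 4: TV = D_4×(1+g_2)/(r−g_2) = 6736.38438/0.068 = 99064.47610
P_0 = D_1/(1+r)^1 + D_2/(1+r)^2 + D_3/(1+r)^3 + D_4/(1+r)^4 + TV/(1+r)^4
    = 3586.32634 + 3874.01706 + 4184.78598 + 4520.48440 + 68405.56540 = 84571.17918

$84571.18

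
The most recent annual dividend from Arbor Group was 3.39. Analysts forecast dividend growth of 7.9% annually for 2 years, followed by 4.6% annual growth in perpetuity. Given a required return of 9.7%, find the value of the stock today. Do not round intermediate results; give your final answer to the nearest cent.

73.88

D_1 = 3.65781
D_2 = 3.94678
Terminal value at year 2: TV = D_2×(1+g_2)/(r−g_2) = 4.12833/0.051 = 80.94762
P_0 = D_1/(1+r)^1 + D_2/(1+r)^2 + TV/(1+r)^2
    = 3.33438 + 3.27966 + 67.26526 = 73.87930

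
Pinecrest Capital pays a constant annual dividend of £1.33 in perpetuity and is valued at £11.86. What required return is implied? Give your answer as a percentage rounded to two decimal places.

P = C/r ⇒ r = C/P = £1.33/£11.86 = 0.112142

11.21%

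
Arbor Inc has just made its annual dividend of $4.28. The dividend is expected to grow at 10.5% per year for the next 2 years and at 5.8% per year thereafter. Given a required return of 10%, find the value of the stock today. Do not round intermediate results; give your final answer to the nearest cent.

D_1 = 4.72940
D_2 = 5.22599
Terminal value at year 2: TV = D_2×(1+g_2)/(r−g_2) = 5.52909/0.042 = 131.64510
P_0 = D_1/(1+r)^1 + D_2/(1+r)^2 + TV/(1+r)^2
    = 4.29945 + 4.31900 + 108.79760 = 117.41606

$117.42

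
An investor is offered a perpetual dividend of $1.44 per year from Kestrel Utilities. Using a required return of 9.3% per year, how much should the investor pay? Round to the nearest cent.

Level perpetuity: PV = C / r = $1.44 / 0.093 = $15.48

$15.48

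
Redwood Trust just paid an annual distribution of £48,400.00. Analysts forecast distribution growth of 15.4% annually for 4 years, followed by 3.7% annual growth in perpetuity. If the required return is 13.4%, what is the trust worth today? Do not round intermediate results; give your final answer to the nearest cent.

£757199.12

D_1 = 55853.60000
D_2 = 64455.05440
D_3 = 74381.13278
D_4 = 85835.82723
Terminal value at year 4: TV = D_4×(1+g_2)/(r−g_2) = 89011.75283/0.097 = 917646.93642
P_0 = D_1/(1+r)^1 + D_2/(1+r)^2 + D_3/(1+r)^3 + D_4/(1+r)^4 + TV/(1+r)^4
    = 49253.61552 + 50122.28599 + 51006.27692 + 51905.85853 + 554911.08548 = 757199.12244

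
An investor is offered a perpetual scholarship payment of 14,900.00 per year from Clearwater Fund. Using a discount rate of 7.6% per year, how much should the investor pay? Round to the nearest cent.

196052.63

Level perpetuity: PV = C / r = 14,900.00 / 0.076 = 196,052.63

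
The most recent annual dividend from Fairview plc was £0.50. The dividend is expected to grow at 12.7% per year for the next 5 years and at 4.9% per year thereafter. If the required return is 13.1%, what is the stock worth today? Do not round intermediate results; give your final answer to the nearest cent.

£8.76

D_1 = 0.56350
D_2 = 0.63506
D_3 = 0.71572
D_4 = 0.80661
D_5 = 0.90905
Terminal value at year 5: TV = D_5×(1+g_2)/(r−g_2) = 0.95360/0.082 = 11.62924
P_0 = D_1/(1+r)^1 + D_2/(1+r)^2 + D_3/(1+r)^3 + D_4/(1+r)^4 + D_5/(1+r)^5 + TV/(1+r)^5
    = 0.49823 + 0.49647 + 0.49471 + 0.49296 + 0.49122 + 6.28403 = 8.75763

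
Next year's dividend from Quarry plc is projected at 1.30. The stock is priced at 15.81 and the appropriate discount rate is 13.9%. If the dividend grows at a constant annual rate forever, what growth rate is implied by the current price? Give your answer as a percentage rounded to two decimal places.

5.68%

P = D₁/(r−g) ⇒ g = r − D₁/P = 0.139 − 1.30/15.81 = 0.056774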